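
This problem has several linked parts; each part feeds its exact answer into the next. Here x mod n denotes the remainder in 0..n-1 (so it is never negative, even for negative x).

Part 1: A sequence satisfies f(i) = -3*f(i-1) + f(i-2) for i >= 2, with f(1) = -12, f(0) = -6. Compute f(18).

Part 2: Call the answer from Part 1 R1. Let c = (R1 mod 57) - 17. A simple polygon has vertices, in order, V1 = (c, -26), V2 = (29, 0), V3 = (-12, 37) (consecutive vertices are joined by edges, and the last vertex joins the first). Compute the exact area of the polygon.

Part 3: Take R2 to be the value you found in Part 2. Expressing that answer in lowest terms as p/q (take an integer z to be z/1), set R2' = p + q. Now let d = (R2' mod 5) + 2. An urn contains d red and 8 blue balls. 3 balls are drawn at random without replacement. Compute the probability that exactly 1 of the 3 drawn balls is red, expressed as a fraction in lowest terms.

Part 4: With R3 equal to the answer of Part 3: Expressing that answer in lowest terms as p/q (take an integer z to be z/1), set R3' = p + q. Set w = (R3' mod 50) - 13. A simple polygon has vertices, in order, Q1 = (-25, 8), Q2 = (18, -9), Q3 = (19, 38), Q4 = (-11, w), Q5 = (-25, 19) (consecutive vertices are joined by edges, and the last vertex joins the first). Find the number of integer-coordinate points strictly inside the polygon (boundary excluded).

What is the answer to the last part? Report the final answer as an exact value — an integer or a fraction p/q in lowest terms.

Part 1: f(2) = -3*(-12) + 1*(-6) = 30; iterating: f(2)=30, f(3)=-102, f(4)=336, f(5)=-1110, f(6)=3666, f(7)=-12108, f(8)=39990, f(9)=-132078, f(10)=436224, f(11)=-1440750, f(12)=4758474, f(13)=-15716172, f(14)=51906990, f(15)=-171437142, f(16)=566218416, f(17)=-1870092390, f(18)=6176495586; answer 6176495586
Part 2: R1 = 6176495586; c = 22; cross terms: (22*0 - 29*-26)=754, (29*37 - -12*0)=1073, (-12*-26 - 22*37)=-502; twice the area = |1325| = 1325; area = 1325/2; answer 1325/2
Part 3: R2 = 1325/2; threaded value p + q = 1327; d = 4; total draws C(12,3) = 220; favorable C(4,1)*C(8,2) = 112; P = 28/55; answer 28/55
Part 4: R3 = 28/55; threaded value p + q = 83; w = 20; cross terms: (-25*-9 - 18*8)=81, (18*38 - 19*-9)=855, (19*20 - -11*38)=798, (-11*19 - -25*20)=291, (-25*8 - -25*19)=275; twice the area = |2300| = 2300; area = 1150; boundary points = 1 + 1 + 6 + 1 + 11 = 20; strictly interior points = area - boundary/2 + 1 = 1141; answer 1141

1141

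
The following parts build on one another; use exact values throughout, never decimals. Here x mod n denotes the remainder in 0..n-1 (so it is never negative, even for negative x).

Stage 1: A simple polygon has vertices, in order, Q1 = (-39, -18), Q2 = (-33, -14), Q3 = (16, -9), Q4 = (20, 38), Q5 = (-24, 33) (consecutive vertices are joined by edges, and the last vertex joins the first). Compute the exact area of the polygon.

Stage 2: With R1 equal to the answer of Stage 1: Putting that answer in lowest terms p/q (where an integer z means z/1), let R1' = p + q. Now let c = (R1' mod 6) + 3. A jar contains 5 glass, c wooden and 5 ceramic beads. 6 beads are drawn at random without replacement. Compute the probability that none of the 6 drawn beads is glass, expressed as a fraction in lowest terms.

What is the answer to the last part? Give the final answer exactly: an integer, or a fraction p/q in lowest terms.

Stage 1: cross terms: (-39*-14 - -33*-18)=-48, (-33*-9 - 16*-14)=521, (16*38 - 20*-9)=788, (20*33 - -24*38)=1572, (-24*-18 - -39*33)=1719; twice the area = |4552| = 4552; area = 2276; answer 2276
Stage 2: R1 = 2276; threaded value p + q = 2277; c = 6; total draws C(16,6) = 8008; favorable C(11,6) = 462; P = 3/52; answer 3/52

3/52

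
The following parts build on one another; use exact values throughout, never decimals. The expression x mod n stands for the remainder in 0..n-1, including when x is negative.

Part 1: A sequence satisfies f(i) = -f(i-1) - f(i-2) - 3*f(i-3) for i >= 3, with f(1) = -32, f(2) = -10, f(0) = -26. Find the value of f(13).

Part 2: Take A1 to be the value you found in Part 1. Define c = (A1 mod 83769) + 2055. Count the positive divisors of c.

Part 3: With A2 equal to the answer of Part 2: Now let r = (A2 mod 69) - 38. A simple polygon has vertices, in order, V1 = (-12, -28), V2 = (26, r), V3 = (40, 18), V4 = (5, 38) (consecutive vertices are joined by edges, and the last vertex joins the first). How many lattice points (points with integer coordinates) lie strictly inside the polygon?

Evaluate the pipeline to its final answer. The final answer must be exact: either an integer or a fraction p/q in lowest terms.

Part 1: f(3) = -1*(-10) - 1*(-32) - 3*(-26) = 120; iterating: f(3)=120, f(4)=-14, f(5)=-76, f(6)=-270, f(7)=388, f(8)=110, f(9)=312, f(10)=-1586, f(11)=944, f(12)=-294, f(13)=4108; answer 4108
Part 2: A1 = 4108; c = 6163; 6163 is prime, so its only divisors are 1 and 6163; count = 2; answer 2
Part 3: A2 = 2; r = -36; cross terms: (-12*-36 - 26*-28)=1160, (26*18 - 40*-36)=1908, (40*38 - 5*18)=1430, (5*-28 - -12*38)=316; twice the area = |4814| = 4814; area = 2407; boundary points = 2 + 2 + 5 + 1 = 10; strictly interior points = area - boundary/2 + 1 = 2403; answer 2403

2403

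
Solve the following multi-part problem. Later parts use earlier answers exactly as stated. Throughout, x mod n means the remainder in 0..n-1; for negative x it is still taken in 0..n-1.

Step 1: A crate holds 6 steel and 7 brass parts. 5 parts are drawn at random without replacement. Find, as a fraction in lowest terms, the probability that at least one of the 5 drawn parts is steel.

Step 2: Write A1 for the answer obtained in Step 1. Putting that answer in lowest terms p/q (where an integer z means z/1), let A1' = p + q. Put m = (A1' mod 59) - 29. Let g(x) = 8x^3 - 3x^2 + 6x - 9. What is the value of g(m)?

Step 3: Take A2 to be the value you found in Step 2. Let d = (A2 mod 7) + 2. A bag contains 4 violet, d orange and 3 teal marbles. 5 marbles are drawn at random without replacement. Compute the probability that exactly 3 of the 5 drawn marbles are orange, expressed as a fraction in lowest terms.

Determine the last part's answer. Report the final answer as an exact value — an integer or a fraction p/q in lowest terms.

Step 1: total draws C(13,5) = 1287; complement C(7,5) = 21; favorable 1287 - 21 = 1266; P = 422/429; answer 422/429
Step 2: A1 = 422/429; threaded value p + q = 851; m = -4; 8*(-4)^3 - 3*(-4)^2 + 6*(-4)^1 - 9 = (-512) + (-48) + (-24) + (-9) = -593; answer -593
Step 3: A2 = -593; d = 4; total draws C(11,5) = 462; favorable C(4,3)*C(7,2) = 84; P = 2/11; answer 2/11

2/11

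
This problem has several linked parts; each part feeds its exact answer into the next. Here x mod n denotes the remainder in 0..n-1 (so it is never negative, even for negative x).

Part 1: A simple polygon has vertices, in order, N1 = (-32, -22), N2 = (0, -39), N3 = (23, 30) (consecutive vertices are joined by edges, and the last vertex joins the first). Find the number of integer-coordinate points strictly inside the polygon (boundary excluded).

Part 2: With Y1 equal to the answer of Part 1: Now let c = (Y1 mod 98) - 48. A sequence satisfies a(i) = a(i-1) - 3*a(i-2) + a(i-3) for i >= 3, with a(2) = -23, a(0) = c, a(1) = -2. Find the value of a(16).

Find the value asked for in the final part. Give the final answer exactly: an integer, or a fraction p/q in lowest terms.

Part 1: cross terms: (-32*-39 - 0*-22)=1248, (0*30 - 23*-39)=897, (23*-22 - -32*30)=454; twice the area = |2599| = 2599; area = 2599/2; boundary points = 1 + 23 + 1 = 25; strictly interior points = area - boundary/2 + 1 = 1288; answer 1288
Part 2: Y1 = 1288; c = -34; a(3) = 1*(-23) - 3*(-2) + 1*(-34) = -51; iterating: a(3)=-51, a(4)=16, a(5)=146, a(6)=47, a(7)=-375, a(8)=-370, a(9)=802, a(10)=1537, a(11)=-1239, a(12)=-5048, a(13)=206, a(14)=14111, a(15)=8445, a(16)=-33682; answer -33682

-33682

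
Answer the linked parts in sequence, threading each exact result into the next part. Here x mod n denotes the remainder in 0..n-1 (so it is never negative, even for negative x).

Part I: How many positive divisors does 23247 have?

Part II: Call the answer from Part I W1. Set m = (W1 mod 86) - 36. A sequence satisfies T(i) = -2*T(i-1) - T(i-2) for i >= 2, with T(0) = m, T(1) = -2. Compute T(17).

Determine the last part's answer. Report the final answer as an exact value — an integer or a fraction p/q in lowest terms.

Part I: 23247 = 3^4 * 7 * 41; number of divisors = (4+1) * (1+1) * (1+1) = 20; answer 20
Part II: W1 = 20; m = -16; T(2) = -2*(-2) - 1*(-16) = 20; iterating: T(2)=20, T(3)=-38, T(4)=56, T(5)=-74, T(6)=92, T(7)=-110, T(8)=128, T(9)=-146, T(10)=164, T(11)=-182, T(12)=200, T(13)=-218, T(14)=236, T(15)=-254, T(16)=272, T(17)=-290; answer -290

-290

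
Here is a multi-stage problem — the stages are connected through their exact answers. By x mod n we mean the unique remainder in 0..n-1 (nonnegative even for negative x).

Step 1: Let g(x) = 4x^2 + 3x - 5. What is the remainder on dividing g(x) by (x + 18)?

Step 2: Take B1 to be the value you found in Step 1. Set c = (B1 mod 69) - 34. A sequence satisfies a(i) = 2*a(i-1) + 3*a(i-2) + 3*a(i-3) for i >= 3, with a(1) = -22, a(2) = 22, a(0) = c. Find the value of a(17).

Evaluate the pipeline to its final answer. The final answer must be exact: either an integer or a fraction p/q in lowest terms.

654151988

Step 1: remainder = value at the root: 4*(-18)^2 + 3*(-18)^1 - 5 = (1296) + (-54) + (-5) = 1237; answer 1237
Step 2: B1 = 1237; c = 30; a(3) = 2*(22) + 3*(-22) + 3*(30) = 68; iterating: a(3)=68, a(4)=136, a(5)=542, a(6)=1696, a(7)=5426, a(8)=17566, a(9)=56498, a(10)=181972, a(11)=586136, a(12)=1887682, a(13)=6079688, a(14)=19580830, a(15)=63063770, a(16)=203109094, a(17)=654151988; answer 654151988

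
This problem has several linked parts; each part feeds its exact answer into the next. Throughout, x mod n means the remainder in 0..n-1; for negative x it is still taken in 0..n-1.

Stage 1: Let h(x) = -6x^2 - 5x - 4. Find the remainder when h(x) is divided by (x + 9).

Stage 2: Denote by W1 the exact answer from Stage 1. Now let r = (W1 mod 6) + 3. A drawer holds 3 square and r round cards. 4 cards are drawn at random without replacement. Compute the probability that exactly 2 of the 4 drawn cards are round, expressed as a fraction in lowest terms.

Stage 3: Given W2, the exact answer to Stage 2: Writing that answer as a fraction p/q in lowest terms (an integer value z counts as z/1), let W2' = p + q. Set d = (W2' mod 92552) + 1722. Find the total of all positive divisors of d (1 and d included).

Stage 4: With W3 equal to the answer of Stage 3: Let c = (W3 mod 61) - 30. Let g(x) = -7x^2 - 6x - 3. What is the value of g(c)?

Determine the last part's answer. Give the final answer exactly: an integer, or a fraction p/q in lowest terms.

Stage 1: remainder = value at the root: -6*(-9)^2 - 5*(-9)^1 - 4 = (-486) + (45) + (-4) = -445; answer -445
Stage 2: W1 = -445; r = 8; total draws C(11,4) = 330; favorable C(8,2)*C(3,2) = 84; P = 14/55; answer 14/55
Stage 3: W2 = 14/55; threaded value p + q = 69; d = 1791; 1791 = 3^2 * 199; sigma = (1 + 3 + 9) * (1 + 199) = 13 * 200 = 2600; answer 2600
Stage 4: W3 = 2600; c = 8; -7*(8)^2 - 6*(8)^1 - 3 = (-448) + (-48) + (-3) = -499; answer -499

-499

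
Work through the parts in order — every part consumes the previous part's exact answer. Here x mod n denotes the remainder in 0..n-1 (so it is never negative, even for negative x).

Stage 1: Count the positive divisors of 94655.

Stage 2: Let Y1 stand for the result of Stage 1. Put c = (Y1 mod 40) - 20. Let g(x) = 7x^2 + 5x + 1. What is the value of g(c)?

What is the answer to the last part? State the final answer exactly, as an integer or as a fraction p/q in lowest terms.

Stage 1: 94655 = 5 * 11 * 1721; number of divisors = (1+1) * (1+1) * (1+1) = 8; answer 8
Stage 2: Y1 = 8; c = -12; 7*(-12)^2 + 5*(-12)^1 + 1 = (1008) + (-60) + (1) = 949; answer 949

949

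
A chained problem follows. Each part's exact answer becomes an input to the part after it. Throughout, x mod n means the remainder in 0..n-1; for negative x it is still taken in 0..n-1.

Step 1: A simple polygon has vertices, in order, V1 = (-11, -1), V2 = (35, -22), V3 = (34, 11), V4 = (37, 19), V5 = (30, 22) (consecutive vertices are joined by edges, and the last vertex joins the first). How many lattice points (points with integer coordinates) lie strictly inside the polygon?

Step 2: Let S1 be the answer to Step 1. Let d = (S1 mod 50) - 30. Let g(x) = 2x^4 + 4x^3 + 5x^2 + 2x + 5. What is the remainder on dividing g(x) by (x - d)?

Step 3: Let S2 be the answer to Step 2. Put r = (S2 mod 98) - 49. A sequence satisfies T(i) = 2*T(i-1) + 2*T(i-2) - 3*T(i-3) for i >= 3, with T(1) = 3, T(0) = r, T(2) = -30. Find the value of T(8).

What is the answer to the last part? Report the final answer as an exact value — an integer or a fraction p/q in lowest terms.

1338

Step 1: cross terms: (-11*-22 - 35*-1)=277, (35*11 - 34*-22)=1133, (34*19 - 37*11)=239, (37*22 - 30*19)=244, (30*-1 - -11*22)=212; twice the area = |2105| = 2105; area = 2105/2; boundary points = 1 + 1 + 1 + 1 + 1 = 5; strictly interior points = area - boundary/2 + 1 = 1051; answer 1051
Step 2: S1 = 1051; d = -29; remainder = value at the root: 2*(-29)^4 + 4*(-29)^3 + 5*(-29)^2 + 2*(-29)^1 + 5 = (1414562) + (-97556) + (4205) + (-58) + (5) = 1321158; answer 1321158
Step 3: S2 = 1321158; r = -29; T(3) = 2*(-30) + 2*(3) - 3*(-29) = 33; iterating: T(3)=33, T(4)=-3, T(5)=150, T(6)=195, T(7)=699, T(8)=1338; answer 1338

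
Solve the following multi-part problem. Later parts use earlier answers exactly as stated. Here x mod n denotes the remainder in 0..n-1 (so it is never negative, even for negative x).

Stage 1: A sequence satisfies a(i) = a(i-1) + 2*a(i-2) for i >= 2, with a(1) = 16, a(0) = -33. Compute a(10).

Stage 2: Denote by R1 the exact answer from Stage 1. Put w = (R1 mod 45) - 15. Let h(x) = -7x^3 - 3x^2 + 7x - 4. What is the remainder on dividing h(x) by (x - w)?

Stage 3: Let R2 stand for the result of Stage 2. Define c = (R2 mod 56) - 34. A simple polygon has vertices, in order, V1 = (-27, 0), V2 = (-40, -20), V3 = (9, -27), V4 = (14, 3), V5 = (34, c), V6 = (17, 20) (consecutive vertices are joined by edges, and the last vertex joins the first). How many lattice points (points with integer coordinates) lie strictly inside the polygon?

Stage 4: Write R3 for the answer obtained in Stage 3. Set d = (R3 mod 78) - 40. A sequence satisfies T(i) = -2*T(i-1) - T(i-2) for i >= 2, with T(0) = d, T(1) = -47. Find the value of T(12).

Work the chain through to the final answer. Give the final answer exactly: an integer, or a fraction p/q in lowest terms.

Stage 1: a(2) = 1*(16) + 2*(-33) = -50; iterating: a(2)=-50, a(3)=-18, a(4)=-118, a(5)=-154, a(6)=-390, a(7)=-698, a(8)=-1478, a(9)=-2874, a(10)=-5830; answer -5830
Stage 2: R1 = -5830; w = 5; remainder = value at the root: -7*(5)^3 - 3*(5)^2 + 7*(5)^1 - 4 = (-875) + (-75) + (35) + (-4) = -919; answer -919
Stage 3: R2 = -919; c = -1; cross terms: (-27*-20 - -40*0)=540, (-40*-27 - 9*-20)=1260, (9*3 - 14*-27)=405, (14*-1 - 34*3)=-116, (34*20 - 17*-1)=697, (17*0 - -27*20)=540; twice the area = |3326| = 3326; area = 1663; boundary points = 1 + 7 + 5 + 4 + 1 + 4 = 22; strictly interior points = area - boundary/2 + 1 = 1653; answer 1653
Stage 4: R3 = 1653; d = -25; T(2) = -2*(-47) - 1*(-25) = 119; iterating: T(2)=119, T(3)=-191, T(4)=263, T(5)=-335, T(6)=407, T(7)=-479, T(8)=551, T(9)=-623, T(10)=695, T(11)=-767, T(12)=839; answer 839

839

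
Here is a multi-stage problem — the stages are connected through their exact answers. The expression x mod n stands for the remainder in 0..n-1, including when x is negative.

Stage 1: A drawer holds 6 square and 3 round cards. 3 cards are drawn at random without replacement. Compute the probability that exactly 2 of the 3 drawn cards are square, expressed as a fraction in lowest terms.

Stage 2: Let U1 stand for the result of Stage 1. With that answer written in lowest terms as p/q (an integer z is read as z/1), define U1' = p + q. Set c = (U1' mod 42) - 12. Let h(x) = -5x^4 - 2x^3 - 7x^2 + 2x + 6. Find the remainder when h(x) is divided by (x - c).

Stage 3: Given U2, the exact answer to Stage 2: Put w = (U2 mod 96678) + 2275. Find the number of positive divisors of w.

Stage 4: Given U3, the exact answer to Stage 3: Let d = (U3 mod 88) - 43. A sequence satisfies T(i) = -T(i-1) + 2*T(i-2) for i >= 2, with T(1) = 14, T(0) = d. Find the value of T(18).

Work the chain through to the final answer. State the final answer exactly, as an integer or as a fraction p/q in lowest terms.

-4456468

Stage 1: total draws C(9,3) = 84; favorable C(6,2)*C(3,1) = 45; P = 15/28; answer 15/28
Stage 2: U1 = 15/28; threaded value p + q = 43; c = -11; remainder = value at the root: -5*(-11)^4 - 2*(-11)^3 - 7*(-11)^2 + 2*(-11)^1 + 6 = (-73205) + (2662) + (-847) + (-22) + (6) = -71406; answer -71406
Stage 3: U2 = -71406; w = 27547; 27547 = 13^2 * 163; number of divisors = (2+1) * (1+1) = 6; answer 6
Stage 4: U3 = 6; d = -37; T(2) = -1*(14) + 2*(-37) = -88; iterating: T(2)=-88, T(3)=116, T(4)=-292, T(5)=524, T(6)=-1108, T(7)=2156, T(8)=-4372, T(9)=8684, T(10)=-17428, T(11)=34796, T(12)=-69652, T(13)=139244, T(14)=-278548, T(15)=557036, T(16)=-1114132, T(17)=2228204, T(18)=-4456468; answer -4456468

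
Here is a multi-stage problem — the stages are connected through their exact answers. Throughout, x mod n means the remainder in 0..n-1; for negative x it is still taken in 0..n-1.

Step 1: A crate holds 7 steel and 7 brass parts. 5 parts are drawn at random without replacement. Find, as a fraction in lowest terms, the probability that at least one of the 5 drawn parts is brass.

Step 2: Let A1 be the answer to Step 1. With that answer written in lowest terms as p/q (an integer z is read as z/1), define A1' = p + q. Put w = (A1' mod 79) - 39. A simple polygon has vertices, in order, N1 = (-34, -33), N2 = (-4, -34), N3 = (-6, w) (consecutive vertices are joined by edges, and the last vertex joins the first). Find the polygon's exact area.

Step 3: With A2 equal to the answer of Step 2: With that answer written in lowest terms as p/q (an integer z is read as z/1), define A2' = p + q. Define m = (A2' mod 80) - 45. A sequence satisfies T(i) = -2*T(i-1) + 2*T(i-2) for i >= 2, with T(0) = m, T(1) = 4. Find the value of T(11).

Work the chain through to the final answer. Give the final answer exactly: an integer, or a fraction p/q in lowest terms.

Step 1: total draws C(14,5) = 2002; complement C(7,5) = 21; favorable 2002 - 21 = 1981; P = 283/286; answer 283/286
Step 2: A1 = 283/286; threaded value p + q = 569; w = -23; cross terms: (-34*-34 - -4*-33)=1024, (-4*-23 - -6*-34)=-112, (-6*-33 - -34*-23)=-584; twice the area = |328| = 328; area = 164; answer 164
Step 3: A2 = 164; threaded value p + q = 165; m = -40; T(2) = -2*(4) + 2*(-40) = -88; iterating: T(2)=-88, T(3)=184, T(4)=-544, T(5)=1456, T(6)=-4000, T(7)=10912, T(8)=-29824, T(9)=81472, T(10)=-222592, T(11)=608128; answer 608128

608128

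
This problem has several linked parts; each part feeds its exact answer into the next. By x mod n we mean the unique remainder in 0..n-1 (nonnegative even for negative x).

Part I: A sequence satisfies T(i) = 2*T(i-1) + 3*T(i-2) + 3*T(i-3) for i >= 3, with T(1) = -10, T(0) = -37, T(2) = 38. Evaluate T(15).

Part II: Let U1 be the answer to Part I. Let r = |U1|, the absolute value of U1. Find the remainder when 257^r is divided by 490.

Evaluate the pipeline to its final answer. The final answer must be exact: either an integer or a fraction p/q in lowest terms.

319

Part I: T(3) = 2*(38) + 3*(-10) + 3*(-37) = -65; iterating: T(3)=-65, T(4)=-46, T(5)=-173, T(6)=-679, T(7)=-2015, T(8)=-6586, T(9)=-21254, T(10)=-68311, T(11)=-220142, T(12)=-708979, T(13)=-2283317, T(14)=-7353997, T(15)=-23684882; answer -23684882
Part II: U1 = -23684882; r = 23684882; squarings mod 490: 257^1=257, 257^2=389, 257^4=401, 257^8=81, 257^16=191, 257^32=221, 257^64=331, 257^128=291, 257^256=401, 257^512=81, 257^1024=191, 257^2048=221, 257^4096=331, 257^8192=291, 257^16384=401, 257^32768=81, 257^65536=191, 257^131072=221, 257^262144=331, 257^524288=291, 257^1048576=401, 257^2097152=81, 257^4194304=191, 257^8388608=221, 257^16777216=331; 257^23684882 = 257^2 * 257^16 * 257^256 * 257^512 * 257^1024 * 257^8192 * 257^16384 * 257^65536 * 257^524288 * 257^2097152 * 257^4194304 * 257^16777216 = 319 (mod 490); answer 319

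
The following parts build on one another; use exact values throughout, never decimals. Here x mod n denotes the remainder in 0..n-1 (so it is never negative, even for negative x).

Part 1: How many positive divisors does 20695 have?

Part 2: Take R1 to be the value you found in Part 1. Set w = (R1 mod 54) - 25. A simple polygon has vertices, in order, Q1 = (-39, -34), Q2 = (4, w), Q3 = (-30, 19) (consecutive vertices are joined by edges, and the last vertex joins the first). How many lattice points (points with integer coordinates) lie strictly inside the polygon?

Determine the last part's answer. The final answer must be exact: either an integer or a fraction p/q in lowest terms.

Part 1: 20695 = 5 * 4139; number of divisors = (1+1) * (1+1) = 4; answer 4
Part 2: R1 = 4; w = -21; cross terms: (-39*-21 - 4*-34)=955, (4*19 - -30*-21)=-554, (-30*-34 - -39*19)=1761; twice the area = |2162| = 2162; area = 1081; boundary points = 1 + 2 + 1 = 4; strictly interior points = area - boundary/2 + 1 = 1080; answer 1080

1080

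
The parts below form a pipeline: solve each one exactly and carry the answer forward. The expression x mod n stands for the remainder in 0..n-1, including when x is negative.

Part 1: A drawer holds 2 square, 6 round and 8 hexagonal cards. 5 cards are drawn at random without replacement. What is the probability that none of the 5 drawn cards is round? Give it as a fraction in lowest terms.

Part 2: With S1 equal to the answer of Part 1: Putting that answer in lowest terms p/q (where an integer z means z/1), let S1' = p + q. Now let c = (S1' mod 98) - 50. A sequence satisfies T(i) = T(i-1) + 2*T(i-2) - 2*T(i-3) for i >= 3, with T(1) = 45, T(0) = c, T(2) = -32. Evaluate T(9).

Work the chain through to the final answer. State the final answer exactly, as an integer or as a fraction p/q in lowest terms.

90

Part 1: total draws C(16,5) = 4368; favorable C(10,5) = 252; P = 3/52; answer 3/52
Part 2: S1 = 3/52; threaded value p + q = 55; c = 5; T(3) = 1*(-32) + 2*(45) - 2*(5) = 48; iterating: T(3)=48, T(4)=-106, T(5)=54, T(6)=-254, T(7)=66, T(8)=-550, T(9)=90; answer 90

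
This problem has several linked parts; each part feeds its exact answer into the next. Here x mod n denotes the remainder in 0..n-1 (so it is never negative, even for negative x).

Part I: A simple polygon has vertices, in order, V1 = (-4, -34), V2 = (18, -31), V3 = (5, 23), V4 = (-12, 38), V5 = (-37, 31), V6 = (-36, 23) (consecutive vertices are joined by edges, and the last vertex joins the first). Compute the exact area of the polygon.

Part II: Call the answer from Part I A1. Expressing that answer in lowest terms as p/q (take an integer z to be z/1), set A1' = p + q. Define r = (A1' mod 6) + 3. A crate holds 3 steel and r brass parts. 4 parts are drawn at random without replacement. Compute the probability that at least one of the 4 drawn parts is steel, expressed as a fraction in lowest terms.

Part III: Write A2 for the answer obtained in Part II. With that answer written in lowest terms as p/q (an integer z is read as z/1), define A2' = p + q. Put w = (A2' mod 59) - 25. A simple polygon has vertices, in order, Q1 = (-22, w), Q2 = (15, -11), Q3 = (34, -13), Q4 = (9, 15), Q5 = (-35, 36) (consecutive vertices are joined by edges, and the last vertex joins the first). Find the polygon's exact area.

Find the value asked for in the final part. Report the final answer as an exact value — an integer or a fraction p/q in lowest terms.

Part I: cross terms: (-4*-31 - 18*-34)=736, (18*23 - 5*-31)=569, (5*38 - -12*23)=466, (-12*31 - -37*38)=1034, (-37*23 - -36*31)=265, (-36*-34 - -4*23)=1316; twice the area = |4386| = 4386; area = 2193; answer 2193
Part II: A1 = 2193; threaded value p + q = 2194; r = 7; total draws C(10,4) = 210; complement C(7,4) = 35; favorable 210 - 35 = 175; P = 5/6; answer 5/6
Part III: A2 = 5/6; threaded value p + q = 11; w = -14; cross terms: (-22*-11 - 15*-14)=452, (15*-13 - 34*-11)=179, (34*15 - 9*-13)=627, (9*36 - -35*15)=849, (-35*-14 - -22*36)=1282; twice the area = |3389| = 3389; area = 3389/2; answer 3389/2

3389/2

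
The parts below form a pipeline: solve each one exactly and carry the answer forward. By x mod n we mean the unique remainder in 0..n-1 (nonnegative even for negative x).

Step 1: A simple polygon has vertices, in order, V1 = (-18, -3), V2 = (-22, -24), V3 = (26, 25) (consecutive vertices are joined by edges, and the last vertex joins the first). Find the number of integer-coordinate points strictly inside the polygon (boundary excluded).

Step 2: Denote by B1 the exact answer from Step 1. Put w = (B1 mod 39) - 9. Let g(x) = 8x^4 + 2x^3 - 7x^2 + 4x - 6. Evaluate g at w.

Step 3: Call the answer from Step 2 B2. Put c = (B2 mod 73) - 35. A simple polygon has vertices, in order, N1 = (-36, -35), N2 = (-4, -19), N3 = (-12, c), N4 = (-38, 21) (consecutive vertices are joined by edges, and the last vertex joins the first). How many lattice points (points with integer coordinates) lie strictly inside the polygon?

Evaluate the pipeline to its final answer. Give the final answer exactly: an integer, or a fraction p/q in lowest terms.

Step 1: cross terms: (-18*-24 - -22*-3)=366, (-22*25 - 26*-24)=74, (26*-3 - -18*25)=372; twice the area = |812| = 812; area = 406; boundary points = 1 + 1 + 4 = 6; strictly interior points = area - boundary/2 + 1 = 404; answer 404
Step 2: B1 = 404; w = 5; 8*(5)^4 + 2*(5)^3 - 7*(5)^2 + 4*(5)^1 - 6 = (5000) + (250) + (-175) + (20) + (-6) = 5089; answer 5089
Step 3: B2 = 5089; c = 17; cross terms: (-36*-19 - -4*-35)=544, (-4*17 - -12*-19)=-296, (-12*21 - -38*17)=394, (-38*-35 - -36*21)=2086; twice the area = |2728| = 2728; area = 1364; boundary points = 16 + 4 + 2 + 2 = 24; strictly interior points = area - boundary/2 + 1 = 1353; answer 1353

1353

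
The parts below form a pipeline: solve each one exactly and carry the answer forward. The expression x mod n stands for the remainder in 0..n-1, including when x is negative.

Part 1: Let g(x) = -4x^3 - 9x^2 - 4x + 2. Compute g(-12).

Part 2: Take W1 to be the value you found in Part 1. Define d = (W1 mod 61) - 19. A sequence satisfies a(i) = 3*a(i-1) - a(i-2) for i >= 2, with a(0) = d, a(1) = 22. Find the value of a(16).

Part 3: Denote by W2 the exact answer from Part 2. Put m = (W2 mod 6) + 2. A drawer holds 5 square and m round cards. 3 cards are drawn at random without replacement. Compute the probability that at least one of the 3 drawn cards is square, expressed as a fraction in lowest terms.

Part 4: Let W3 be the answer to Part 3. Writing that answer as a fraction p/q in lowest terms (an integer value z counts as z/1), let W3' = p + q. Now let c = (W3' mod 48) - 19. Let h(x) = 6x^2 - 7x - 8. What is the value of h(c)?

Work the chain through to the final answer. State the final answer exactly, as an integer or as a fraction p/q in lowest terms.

2742

Part 1: -4*(-12)^3 - 9*(-12)^2 - 4*(-12)^1 + 2 = (6912) + (-1296) + (48) + (2) = 5666; answer 5666
Part 2: W1 = 5666; d = 35; a(2) = 3*(22) - 1*(35) = 31; iterating: a(2)=31, a(3)=71, a(4)=182, a(5)=475, a(6)=1243, a(7)=3254, a(8)=8519, a(9)=22303, a(10)=58390, a(11)=152867, a(12)=400211, a(13)=1047766, a(14)=2743087, a(15)=7181495, a(16)=18801398; answer 18801398
Part 3: W2 = 18801398; m = 4; total draws C(9,3) = 84; complement C(4,3) = 4; favorable 84 - 4 = 80; P = 20/21; answer 20/21
Part 4: W3 = 20/21; threaded value p + q = 41; c = 22; 6*(22)^2 - 7*(22)^1 - 8 = (2904) + (-154) + (-8) = 2742; answer 2742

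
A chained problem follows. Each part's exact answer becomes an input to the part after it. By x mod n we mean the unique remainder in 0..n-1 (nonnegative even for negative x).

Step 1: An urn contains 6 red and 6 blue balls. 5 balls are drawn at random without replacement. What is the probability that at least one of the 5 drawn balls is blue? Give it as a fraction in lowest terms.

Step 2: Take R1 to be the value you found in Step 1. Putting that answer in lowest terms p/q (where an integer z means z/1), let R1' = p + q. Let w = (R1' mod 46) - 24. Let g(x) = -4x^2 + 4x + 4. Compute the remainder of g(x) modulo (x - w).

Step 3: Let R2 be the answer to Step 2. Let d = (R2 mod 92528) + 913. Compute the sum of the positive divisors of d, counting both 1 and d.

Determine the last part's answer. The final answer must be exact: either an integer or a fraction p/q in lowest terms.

98080

Step 1: total draws C(12,5) = 792; complement C(6,5) = 6; favorable 792 - 6 = 786; P = 131/132; answer 131/132
Step 2: R1 = 131/132; threaded value p + q = 263; w = 9; remainder = value at the root: -4*(9)^2 + 4*(9)^1 + 4 = (-324) + (36) + (4) = -284; answer -284
Step 3: R2 = -284; d = 93157; 93157 = 19 * 4903; sigma = (1 + 19) * (1 + 4903) = 20 * 4904 = 98080; answer 98080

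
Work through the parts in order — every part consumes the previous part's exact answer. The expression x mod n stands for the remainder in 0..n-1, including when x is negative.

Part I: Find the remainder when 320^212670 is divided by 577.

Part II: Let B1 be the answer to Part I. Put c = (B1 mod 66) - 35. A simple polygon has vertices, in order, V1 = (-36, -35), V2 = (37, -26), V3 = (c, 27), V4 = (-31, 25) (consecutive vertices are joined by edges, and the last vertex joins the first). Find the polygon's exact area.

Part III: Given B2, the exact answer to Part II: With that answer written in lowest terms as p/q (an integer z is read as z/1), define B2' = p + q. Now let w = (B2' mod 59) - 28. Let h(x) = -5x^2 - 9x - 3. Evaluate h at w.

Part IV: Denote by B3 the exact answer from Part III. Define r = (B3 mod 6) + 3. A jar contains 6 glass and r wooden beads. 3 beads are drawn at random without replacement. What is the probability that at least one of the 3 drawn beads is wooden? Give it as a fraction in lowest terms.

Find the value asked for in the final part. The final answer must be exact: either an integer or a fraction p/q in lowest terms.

Part I: squarings mod 577: 320^1=320, 320^2=271, 320^4=162, 320^8=279, 320^16=523, 320^32=31, 320^64=384, 320^128=321, 320^256=335, 320^512=287, 320^1024=435, 320^2048=546, 320^4096=384, 320^8192=321, 320^16384=335, 320^32768=287, 320^65536=435, 320^131072=546; 320^212670 = 320^2 * 320^4 * 320^8 * 320^16 * 320^32 * 320^128 * 320^512 * 320^1024 * 320^2048 * 320^4096 * 320^8192 * 320^65536 * 320^131072 = 163 (mod 577); answer 163
Part II: B1 = 163; c = -4; cross terms: (-36*-26 - 37*-35)=2231, (37*27 - -4*-26)=895, (-4*25 - -31*27)=737, (-31*-35 - -36*25)=1985; twice the area = |5848| = 5848; area = 2924; answer 2924
Part III: B2 = 2924; threaded value p + q = 2925; w = 6; -5*(6)^2 - 9*(6)^1 - 3 = (-180) + (-54) + (-3) = -237; answer -237
Part IV: B3 = -237; r = 6; total draws C(12,3) = 220; complement C(6,3) = 20; favorable 220 - 20 = 200; P = 10/11; answer 10/11

10/11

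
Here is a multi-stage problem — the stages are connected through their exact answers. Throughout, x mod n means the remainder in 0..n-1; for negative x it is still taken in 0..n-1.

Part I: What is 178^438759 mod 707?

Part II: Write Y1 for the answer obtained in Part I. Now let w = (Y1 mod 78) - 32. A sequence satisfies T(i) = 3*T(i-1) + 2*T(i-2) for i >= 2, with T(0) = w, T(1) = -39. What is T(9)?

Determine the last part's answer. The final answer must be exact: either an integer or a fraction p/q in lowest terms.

Part I: squarings mod 707: 178^1=178, 178^2=576, 178^4=193, 178^8=485, 178^16=501, 178^32=16, 178^64=256, 178^128=492, 178^256=270, 178^512=79, 178^1024=585, 178^2048=37, 178^4096=662, 178^8192=611, 178^16384=25, 178^32768=625, 178^65536=361, 178^131072=233, 178^262144=557; 178^438759 = 178^1 * 178^2 * 178^4 * 178^32 * 178^64 * 178^128 * 178^256 * 178^4096 * 178^8192 * 178^32768 * 178^131072 * 178^262144 = 76 (mod 707); answer 76
Part II: Y1 = 76; w = 44; T(2) = 3*(-39) + 2*(44) = -29; iterating: T(2)=-29, T(3)=-165, T(4)=-553, T(5)=-1989, T(6)=-7073, T(7)=-25197, T(8)=-89737, T(9)=-319605; answer -319605

-319605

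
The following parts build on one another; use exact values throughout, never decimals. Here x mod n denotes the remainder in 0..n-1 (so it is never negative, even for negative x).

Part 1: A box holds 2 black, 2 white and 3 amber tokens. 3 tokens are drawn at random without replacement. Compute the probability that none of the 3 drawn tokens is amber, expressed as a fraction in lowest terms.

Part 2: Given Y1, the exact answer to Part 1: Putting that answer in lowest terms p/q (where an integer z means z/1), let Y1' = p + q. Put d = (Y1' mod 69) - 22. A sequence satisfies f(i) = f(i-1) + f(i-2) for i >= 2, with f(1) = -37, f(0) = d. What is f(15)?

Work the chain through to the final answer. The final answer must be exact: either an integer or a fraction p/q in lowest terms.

-16161

Part 1: total draws C(7,3) = 35; favorable C(4,3) = 4; P = 4/35; answer 4/35
Part 2: Y1 = 4/35; threaded value p + q = 39; d = 17; f(2) = 1*(-37) + 1*(17) = -20; iterating: f(2)=-20, f(3)=-57, f(4)=-77, f(5)=-134, f(6)=-211, f(7)=-345, f(8)=-556, f(9)=-901, f(10)=-1457, f(11)=-2358, f(12)=-3815, f(13)=-6173, f(14)=-9988, f(15)=-16161; answer -16161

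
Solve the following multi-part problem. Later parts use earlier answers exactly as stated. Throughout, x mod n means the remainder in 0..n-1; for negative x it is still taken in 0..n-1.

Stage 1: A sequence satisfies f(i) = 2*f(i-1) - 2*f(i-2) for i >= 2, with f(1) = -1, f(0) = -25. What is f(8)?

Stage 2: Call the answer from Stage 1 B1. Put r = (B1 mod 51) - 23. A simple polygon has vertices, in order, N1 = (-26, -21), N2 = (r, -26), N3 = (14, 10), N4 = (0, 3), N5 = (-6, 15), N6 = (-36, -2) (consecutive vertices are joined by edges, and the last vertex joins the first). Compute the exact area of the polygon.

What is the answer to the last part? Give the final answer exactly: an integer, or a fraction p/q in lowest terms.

1891/2

Stage 1: f(2) = 2*(-1) - 2*(-25) = 48; iterating: f(2)=48, f(3)=98, f(4)=100, f(5)=4, f(6)=-192, f(7)=-392, f(8)=-400; answer -400
Stage 2: B1 = -400; r = -15; cross terms: (-26*-26 - -15*-21)=361, (-15*10 - 14*-26)=214, (14*3 - 0*10)=42, (0*15 - -6*3)=18, (-6*-2 - -36*15)=552, (-36*-21 - -26*-2)=704; twice the area = |1891| = 1891; area = 1891/2; answer 1891/2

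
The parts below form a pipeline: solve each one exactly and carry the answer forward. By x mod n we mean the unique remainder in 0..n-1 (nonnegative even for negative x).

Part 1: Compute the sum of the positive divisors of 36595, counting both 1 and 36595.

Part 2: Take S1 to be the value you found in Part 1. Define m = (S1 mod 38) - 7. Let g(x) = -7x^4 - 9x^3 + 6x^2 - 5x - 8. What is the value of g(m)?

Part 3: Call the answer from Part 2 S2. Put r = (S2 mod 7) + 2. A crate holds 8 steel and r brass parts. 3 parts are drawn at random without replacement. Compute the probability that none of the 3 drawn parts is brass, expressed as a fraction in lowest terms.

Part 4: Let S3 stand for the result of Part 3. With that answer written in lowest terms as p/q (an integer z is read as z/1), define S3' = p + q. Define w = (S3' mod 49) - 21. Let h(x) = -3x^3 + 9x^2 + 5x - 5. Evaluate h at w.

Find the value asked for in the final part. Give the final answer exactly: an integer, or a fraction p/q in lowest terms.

3845

Part 1: 36595 = 5 * 13 * 563; sigma = (1 + 5) * (1 + 13) * (1 + 563) = 6 * 14 * 564 = 47376; answer 47376
Part 2: S1 = 47376; m = 21; -7*(21)^4 - 9*(21)^3 + 6*(21)^2 - 5*(21)^1 - 8 = (-1361367) + (-83349) + (2646) + (-105) + (-8) = -1442183; answer -1442183
Part 3: S2 = -1442183; r = 8; total draws C(16,3) = 560; favorable C(8,3) = 56; P = 1/10; answer 1/10
Part 4: S3 = 1/10; threaded value p + q = 11; w = -10; -3*(-10)^3 + 9*(-10)^2 + 5*(-10)^1 - 5 = (3000) + (900) + (-50) + (-5) = 3845; answer 3845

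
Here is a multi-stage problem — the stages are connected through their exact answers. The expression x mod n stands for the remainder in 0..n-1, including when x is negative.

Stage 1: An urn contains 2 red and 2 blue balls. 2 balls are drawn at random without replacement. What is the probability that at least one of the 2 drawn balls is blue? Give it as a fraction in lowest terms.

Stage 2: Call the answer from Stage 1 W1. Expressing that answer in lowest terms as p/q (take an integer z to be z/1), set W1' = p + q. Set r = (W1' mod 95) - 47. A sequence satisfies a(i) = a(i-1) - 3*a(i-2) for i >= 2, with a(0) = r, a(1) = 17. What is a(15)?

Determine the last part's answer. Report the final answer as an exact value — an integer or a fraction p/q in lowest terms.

-104326

Stage 1: total draws C(4,2) = 6; complement C(2,2) = 1; favorable 6 - 1 = 5; P = 5/6; answer 5/6
Stage 2: W1 = 5/6; threaded value p + q = 11; r = -36; a(2) = 1*(17) - 3*(-36) = 125; iterating: a(2)=125, a(3)=74, a(4)=-301, a(5)=-523, a(6)=380, a(7)=1949, a(8)=809, a(9)=-5038, a(10)=-7465, a(11)=7649, a(12)=30044, a(13)=7097, a(14)=-83035, a(15)=-104326; answer -104326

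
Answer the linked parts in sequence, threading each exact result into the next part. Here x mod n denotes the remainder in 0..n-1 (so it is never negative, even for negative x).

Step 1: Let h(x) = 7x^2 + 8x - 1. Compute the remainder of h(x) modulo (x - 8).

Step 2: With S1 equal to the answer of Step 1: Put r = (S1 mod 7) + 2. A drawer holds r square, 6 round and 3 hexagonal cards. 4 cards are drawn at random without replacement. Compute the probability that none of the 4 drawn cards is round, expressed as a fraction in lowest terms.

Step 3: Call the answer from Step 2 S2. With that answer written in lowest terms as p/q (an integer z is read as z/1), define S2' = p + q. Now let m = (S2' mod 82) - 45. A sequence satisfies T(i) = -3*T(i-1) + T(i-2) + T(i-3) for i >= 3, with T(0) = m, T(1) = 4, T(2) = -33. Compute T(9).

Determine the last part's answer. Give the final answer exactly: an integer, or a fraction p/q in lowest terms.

139200

Step 1: remainder = value at the root: 7*(8)^2 + 8*(8)^1 - 1 = (448) + (64) + (-1) = 511; answer 511
Step 2: S1 = 511; r = 2; total draws C(11,4) = 330; favorable C(5,4) = 5; P = 1/66; answer 1/66
Step 3: S2 = 1/66; threaded value p + q = 67; m = 22; T(3) = -3*(-33) + 1*(4) + 1*(22) = 125; iterating: T(3)=125, T(4)=-404, T(5)=1304, T(6)=-4191, T(7)=13473, T(8)=-43306, T(9)=139200; answer 139200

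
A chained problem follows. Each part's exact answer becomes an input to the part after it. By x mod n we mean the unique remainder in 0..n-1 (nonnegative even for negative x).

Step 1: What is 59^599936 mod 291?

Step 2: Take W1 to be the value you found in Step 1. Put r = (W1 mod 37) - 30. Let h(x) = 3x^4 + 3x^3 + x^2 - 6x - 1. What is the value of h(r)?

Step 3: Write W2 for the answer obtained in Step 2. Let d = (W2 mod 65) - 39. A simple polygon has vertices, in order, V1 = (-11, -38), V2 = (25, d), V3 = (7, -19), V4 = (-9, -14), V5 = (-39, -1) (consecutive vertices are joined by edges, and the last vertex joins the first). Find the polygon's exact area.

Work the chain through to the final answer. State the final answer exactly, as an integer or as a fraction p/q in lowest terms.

Step 1: squarings mod 291: 59^1=59, 59^2=280, 59^4=121, 59^8=91, 59^16=133, 59^32=229, 59^64=61, 59^128=229, 59^256=61, 59^512=229, 59^1024=61, 59^2048=229, 59^4096=61, 59^8192=229, 59^16384=61, 59^32768=229, 59^65536=61, 59^131072=229, 59^262144=61, 59^524288=229; 59^599936 = 59^128 * 59^256 * 59^512 * 59^1024 * 59^8192 * 59^65536 * 59^524288 = 229 (mod 291); answer 229
Step 2: W1 = 229; r = -23; 3*(-23)^4 + 3*(-23)^3 + 1*(-23)^2 - 6*(-23)^1 - 1 = (839523) + (-36501) + (529) + (138) + (-1) = 803688; answer 803688
Step 3: W2 = 803688; d = -11; cross terms: (-11*-11 - 25*-38)=1071, (25*-19 - 7*-11)=-398, (7*-14 - -9*-19)=-269, (-9*-1 - -39*-14)=-537, (-39*-38 - -11*-1)=1471; twice the area = |1338| = 1338; area = 669; answer 669

669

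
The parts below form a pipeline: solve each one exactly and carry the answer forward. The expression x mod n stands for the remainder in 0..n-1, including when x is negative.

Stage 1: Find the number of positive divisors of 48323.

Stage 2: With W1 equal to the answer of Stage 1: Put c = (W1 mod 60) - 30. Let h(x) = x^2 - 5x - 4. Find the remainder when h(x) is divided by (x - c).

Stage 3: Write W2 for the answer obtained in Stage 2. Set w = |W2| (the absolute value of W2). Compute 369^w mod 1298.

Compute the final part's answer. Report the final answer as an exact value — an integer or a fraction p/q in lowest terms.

727

Stage 1: 48323 = 11 * 23 * 191; number of divisors = (1+1) * (1+1) * (1+1) = 8; answer 8
Stage 2: W1 = 8; c = -22; remainder = value at the root: 1*(-22)^2 - 5*(-22)^1 - 4 = (484) + (110) + (-4) = 590; answer 590
Stage 3: W2 = 590; w = 590; squarings mod 1298: 369^1=369, 369^2=1169, 369^4=1065, 369^8=1071, 369^16=907, 369^32=1015, 369^64=911, 369^128=499, 369^256=1083, 369^512=795; 369^590 = 369^2 * 369^4 * 369^8 * 369^64 * 369^512 = 727 (mod 1298); answer 727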